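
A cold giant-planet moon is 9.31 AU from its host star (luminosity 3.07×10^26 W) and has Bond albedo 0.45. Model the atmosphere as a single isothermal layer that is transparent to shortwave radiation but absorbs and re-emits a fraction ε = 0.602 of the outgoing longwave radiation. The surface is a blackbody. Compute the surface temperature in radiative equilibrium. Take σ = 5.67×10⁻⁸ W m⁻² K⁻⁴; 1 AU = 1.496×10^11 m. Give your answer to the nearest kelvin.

81 K

d = 9.31 × 1.496×10^11 m = 1.393×10^12 m.
S = L/(4πd²) = 12.59 W m⁻².
At the top of the atmosphere, σT_e⁴ = S(1−α)/4 = 1.732 W m⁻², giving T_e = 74.34 K.
Surface balance with a leaky layer gives σT_s⁴ = σT_e⁴·2/(2−ε), so T_s = T_e·[2/(2−0.602)]^(1/4) = 81.30 K.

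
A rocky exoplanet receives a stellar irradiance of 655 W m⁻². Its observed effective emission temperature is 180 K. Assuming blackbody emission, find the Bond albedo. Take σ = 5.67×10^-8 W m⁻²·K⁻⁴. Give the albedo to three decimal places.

0.637

Rearranging the radiative balance, α = 1 − 4σT⁴/S.
σT⁴ = 59.52 W m⁻², so 4σT⁴ = 238.1 W m⁻².
1−α = 238.1/655.0 = 0.3635, so α = 0.6365.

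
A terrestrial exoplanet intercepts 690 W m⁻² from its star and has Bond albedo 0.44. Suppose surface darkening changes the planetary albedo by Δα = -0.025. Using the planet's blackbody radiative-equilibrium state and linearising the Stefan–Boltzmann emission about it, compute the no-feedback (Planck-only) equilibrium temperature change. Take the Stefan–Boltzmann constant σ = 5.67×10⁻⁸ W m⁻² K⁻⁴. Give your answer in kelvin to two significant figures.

The baseline emission temperature is T_e = 203.2 K.
ΔF = −(S/4)Δα = −(690.0/4)×(-0.025) = 4.312 W m⁻².
Linearising σT⁴ gives d(σT⁴)/dT = 4σT_e³ = 1.902 W m⁻² per K.
So ΔT₀ = 4.312/1.902 = 2.27 K.

2.3 kelvin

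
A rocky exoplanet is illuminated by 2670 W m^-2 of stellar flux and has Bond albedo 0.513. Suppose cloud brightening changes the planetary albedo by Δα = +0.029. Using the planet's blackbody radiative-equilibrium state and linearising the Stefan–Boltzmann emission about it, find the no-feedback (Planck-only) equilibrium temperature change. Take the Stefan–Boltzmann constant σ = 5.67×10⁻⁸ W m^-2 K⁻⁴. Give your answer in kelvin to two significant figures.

-4.1 K

The baseline emission temperature is T_e = 275.2 K.
TOA radiative forcing: ΔF = −S·Δα/4 = −2670·(+0.029)/4 = -19.36 W m^-2.
Linearising σT⁴ gives d(σT⁴)/dT = 4σT_e³ = 4.725 W m^-2 per K.
So ΔT₀ = -19.36/4.725 = -4.10 K.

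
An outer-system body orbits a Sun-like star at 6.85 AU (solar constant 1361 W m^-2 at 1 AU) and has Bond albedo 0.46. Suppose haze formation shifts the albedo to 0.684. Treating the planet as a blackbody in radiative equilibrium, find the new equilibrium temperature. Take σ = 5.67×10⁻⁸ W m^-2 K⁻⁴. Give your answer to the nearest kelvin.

Irradiance scales as 1/d², so S = 1361 W m^-2 × (1/6.85)² = 29.01 W m^-2.
With the new albedo, S(1−α₂)/4 = 2.291 W m^-2, so T₂ = 79.73 K.

80 kelvin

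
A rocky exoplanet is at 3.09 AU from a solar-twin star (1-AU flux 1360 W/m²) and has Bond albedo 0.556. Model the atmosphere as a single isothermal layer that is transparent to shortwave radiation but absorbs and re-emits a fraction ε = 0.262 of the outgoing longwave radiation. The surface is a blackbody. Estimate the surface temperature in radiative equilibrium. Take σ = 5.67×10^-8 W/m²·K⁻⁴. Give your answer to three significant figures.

By the inverse-square law, S = 1360/3.09² = 142.4 W/m².
At the top of the atmosphere, σT_e⁴ = S(1−α)/4 = 15.81 W/m², giving T_e = 129.2 K.
Surface balance with a leaky layer gives σT_s⁴ = σT_e⁴·2/(2−ε), so T_s = T_e·[2/(2−0.262)]^(1/4) = 133.8 K.

134 K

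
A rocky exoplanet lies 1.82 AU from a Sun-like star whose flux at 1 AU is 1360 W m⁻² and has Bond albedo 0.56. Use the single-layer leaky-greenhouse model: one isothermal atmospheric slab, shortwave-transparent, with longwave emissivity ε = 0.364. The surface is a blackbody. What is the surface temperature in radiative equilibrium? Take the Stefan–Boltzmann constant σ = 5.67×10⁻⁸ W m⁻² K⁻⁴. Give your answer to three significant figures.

Flux at the orbit: S = 1360/(1.82)² = 410.6 W m⁻².
At the top of the atmosphere, σT_e⁴ = S(1−α)/4 = 45.16 W m⁻², giving T_e = 168.0 K.
Surface balance with a leaky layer gives σT_s⁴ = σT_e⁴·2/(2−ε), so T_s = T_e·[2/(2−0.364)]^(1/4) = 176.6 K.

177 kelvin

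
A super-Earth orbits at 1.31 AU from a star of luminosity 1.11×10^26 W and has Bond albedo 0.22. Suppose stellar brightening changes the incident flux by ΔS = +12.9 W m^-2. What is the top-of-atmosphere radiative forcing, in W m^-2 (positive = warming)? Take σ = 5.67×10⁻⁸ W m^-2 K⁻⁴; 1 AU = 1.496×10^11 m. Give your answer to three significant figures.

2.52 W m^-2

Orbital distance: d = 1.31 AU = 1.960×10^11 m.
S = L/(4πd²) = 230.0 W m^-2.
Only a fraction (1−α) is absorbed and it's spread over 4πR², so ΔF = (1−α)ΔS/4 = 2.516 W m^-2.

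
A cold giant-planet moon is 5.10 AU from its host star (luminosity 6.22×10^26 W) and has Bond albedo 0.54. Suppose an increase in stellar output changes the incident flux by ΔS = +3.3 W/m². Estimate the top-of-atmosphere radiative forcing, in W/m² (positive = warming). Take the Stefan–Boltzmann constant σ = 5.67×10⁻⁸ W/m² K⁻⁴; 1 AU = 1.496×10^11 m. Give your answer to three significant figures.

0.379 W/m²

d = 5.10 × 1.496×10^11 m = 7.630×10^11 m.
Flux at the orbit: S = L/(4πd²) = 6.22×10^26/(4π·(7.63×10^11)²) = 85.03 W/m².
Only a fraction (1−α) is absorbed and it's spread over 4πR², so ΔF = (1−α)ΔS/4 = 0.3795 W/m².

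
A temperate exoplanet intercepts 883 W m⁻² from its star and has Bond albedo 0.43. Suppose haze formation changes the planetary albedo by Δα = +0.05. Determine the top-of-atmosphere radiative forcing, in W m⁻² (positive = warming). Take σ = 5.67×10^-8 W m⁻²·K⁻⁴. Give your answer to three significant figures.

-11.0 W m⁻²

TOA radiative forcing: ΔF = −S·Δα/4 = −883.0·(+0.05)/4 = -11.04 W m⁻².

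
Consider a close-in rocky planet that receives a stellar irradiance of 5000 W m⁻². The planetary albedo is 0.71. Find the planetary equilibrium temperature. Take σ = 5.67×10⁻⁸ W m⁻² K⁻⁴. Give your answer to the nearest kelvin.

283 kelvin

Absorbed flux (global mean): S(1−α)/4 = 5000·0.29/4 = 362.5 W m⁻².
Set σT⁴ = 362.5 → T = (362.5/σ)^(1/4) = 282.8 K.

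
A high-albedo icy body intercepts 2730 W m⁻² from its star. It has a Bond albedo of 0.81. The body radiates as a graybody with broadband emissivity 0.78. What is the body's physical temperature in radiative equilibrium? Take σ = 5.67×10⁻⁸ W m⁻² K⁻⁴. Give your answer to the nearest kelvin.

Averaging over the sphere, the absorbed flux is S(1−α)/4 = 129.7 W m⁻².
Radiative balance εσT⁴ = 129.7 gives T = [129.7/(0.78·σ)]^(1/4) = 232.7 K.

233 K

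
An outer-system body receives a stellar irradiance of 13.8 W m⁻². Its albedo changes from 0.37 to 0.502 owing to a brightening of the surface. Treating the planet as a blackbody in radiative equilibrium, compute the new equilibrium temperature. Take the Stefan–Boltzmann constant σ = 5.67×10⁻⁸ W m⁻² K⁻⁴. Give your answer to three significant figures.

74.2 K

New equilibrium: T₂ = [(1−0.502)·13.80/(4σ)]^(1/4) = 74.19 K.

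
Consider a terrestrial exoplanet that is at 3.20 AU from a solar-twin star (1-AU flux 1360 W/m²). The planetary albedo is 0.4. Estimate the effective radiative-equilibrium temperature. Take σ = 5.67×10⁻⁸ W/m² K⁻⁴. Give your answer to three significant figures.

Irradiance scales as 1/d², so S = 1360 W/m² × (1/3.20)² = 132.8 W/m².
The planet absorbs (1−α)S over its disc πR² and re-emits over 4πR², so the mean absorbed flux is (1−0.4)·132.8/4 = 19.92 W/m².
Balancing against σT⁴: T = (19.92/5.67×10⁻⁸)^(1/4) = 136.9 K.

137 K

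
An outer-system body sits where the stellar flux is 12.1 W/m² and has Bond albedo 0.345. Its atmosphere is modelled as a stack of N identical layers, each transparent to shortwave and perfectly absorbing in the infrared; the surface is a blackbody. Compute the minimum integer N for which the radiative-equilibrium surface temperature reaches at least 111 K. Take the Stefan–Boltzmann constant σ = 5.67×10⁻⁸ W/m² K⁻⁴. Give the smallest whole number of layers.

4

OLR = S(1−α)/4 = 1.981 W/m²; the top layer radiates at T_e = 76.89 K.
T_s = (N+1)^(1/4)·T_e ≥ 111 K requires N+1 ≥ (T_s/T_e)⁴ = (111/76.89)⁴ = 4.344.
So N ≥ 3.344; the smallest integer is N = 4.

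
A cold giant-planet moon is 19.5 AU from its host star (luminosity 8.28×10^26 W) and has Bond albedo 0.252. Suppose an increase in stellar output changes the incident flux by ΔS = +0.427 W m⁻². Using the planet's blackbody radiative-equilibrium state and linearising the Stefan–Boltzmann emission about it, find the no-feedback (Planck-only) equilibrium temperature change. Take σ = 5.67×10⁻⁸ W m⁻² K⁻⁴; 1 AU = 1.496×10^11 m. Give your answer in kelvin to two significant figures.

d = 19.5 × 1.496×10^11 m = 2.917×10^12 m.
Flux at the orbit: S = L/(4πd²) = 8.28×10^26/(4π·(2.92×10^12)²) = 7.743 W m⁻².
Unperturbed T_e = [7.743·(1−0.252)/(4σ)]^¼ = 71.09 K.
Only a fraction (1−α) is absorbed and it's spread over 4πR², so ΔF = (1−α)ΔS/4 = 0.07985 W m⁻².
Linearising σT⁴ gives d(σT⁴)/dT = 4σT_e³ = 0.08147 W m⁻² per K.
ΔT₀ = ΔF/λ_P = 0.07985/0.08147 = 0.980 K.

0.98 K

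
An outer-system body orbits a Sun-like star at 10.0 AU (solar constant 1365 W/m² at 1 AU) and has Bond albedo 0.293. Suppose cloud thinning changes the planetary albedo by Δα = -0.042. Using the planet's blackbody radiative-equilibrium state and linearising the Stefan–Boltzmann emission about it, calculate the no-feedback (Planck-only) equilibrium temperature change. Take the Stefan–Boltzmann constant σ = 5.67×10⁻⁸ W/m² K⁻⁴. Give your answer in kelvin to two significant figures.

1.2 K

Flux at the orbit: S = 1365/(10.0)² = 13.65 W/m².
Reference equilibrium: T_e = [S(1−α)/(4σ)]^(1/4) = 80.77 K.
TOA radiative forcing: ΔF = −S·Δα/4 = −13.65·(-0.042)/4 = 0.1433 W/m².
Linearising σT⁴ gives d(σT⁴)/dT = 4σT_e³ = 0.1195 W/m² per K.
Hence the no-feedback warming is ΔF/(4σT_e³) = 1.20 K.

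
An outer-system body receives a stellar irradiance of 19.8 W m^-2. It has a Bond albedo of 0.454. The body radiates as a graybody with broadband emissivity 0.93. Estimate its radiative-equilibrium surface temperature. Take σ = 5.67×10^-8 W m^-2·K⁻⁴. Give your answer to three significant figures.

The planet absorbs (1−α)S over its disc πR² and re-emits over 4πR², so the mean absorbed flux is (1−0.454)·19.80/4 = 2.703 W m^-2.
Equating to εσT⁴ with ε = 0.93: T = (2.703/0.93σ)^(1/4) = 84.61 K.

84.6 K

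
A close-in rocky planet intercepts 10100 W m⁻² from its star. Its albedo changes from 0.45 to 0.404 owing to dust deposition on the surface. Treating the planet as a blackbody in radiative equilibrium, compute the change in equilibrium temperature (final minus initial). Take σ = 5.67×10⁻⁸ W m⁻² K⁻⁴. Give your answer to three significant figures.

Initial: T₁ = [S(1−0.45)/(4σ)]^(1/4) = 395.6 K.
After:  T₂ = [10100·0.596/(4σ)]^(1/4) = 403.6 K.
Change: 403.6 − 395.6 = 8.024 K.

8.02 kelvin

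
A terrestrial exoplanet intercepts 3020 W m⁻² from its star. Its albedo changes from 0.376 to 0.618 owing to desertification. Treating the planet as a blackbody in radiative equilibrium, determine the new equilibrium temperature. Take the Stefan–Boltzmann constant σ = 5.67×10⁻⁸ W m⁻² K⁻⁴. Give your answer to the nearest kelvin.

267 kelvin

New equilibrium: T₂ = [(1−0.618)·3020/(4σ)]^(1/4) = 267.1 K.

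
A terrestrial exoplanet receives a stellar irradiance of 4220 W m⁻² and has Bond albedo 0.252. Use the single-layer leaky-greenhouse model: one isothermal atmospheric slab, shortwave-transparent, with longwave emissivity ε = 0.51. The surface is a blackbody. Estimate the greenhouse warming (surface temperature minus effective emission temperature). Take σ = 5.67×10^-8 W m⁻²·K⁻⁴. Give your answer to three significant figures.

At the top of the atmosphere, σT_e⁴ = S(1−α)/4 = 789.1 W m⁻², giving T_e = 343.5 K.
Surface balance with a leaky layer gives σT_s⁴ = σT_e⁴·2/(2−ε), so T_s = T_e·[2/(2−0.51)]^(1/4) = 369.7 K.
The atmosphere warms the surface by 26.23 K.

26.2 K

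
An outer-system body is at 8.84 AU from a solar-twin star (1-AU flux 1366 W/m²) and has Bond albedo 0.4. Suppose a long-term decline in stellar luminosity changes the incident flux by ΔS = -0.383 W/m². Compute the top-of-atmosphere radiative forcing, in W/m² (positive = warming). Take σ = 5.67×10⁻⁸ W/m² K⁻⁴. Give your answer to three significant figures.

Irradiance scales as 1/d², so S = 1366 W/m² × (1/8.84)² = 17.48 W/m².
TOA radiative forcing: ΔF = (1−α)ΔS/4 = 0.6·(-0.383)/4 = -0.05745 W/m².

-0.0575 W/m²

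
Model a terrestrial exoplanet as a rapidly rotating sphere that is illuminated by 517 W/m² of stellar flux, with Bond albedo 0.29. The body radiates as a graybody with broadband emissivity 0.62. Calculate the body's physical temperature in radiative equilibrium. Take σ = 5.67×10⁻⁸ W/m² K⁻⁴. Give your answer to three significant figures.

226 K

Absorbed flux (global mean): S(1−α)/4 = 517.0·0.71/4 = 91.77 W/m².
Radiative balance εσT⁴ = 91.77 gives T = [91.77/(0.62·σ)]^(1/4) = 226.0 K.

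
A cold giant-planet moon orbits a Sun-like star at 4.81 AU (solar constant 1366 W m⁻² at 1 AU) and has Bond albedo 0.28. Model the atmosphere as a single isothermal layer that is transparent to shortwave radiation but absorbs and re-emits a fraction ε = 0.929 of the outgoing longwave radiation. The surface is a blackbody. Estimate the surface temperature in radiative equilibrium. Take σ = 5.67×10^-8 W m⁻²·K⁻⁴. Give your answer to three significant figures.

Flux at the orbit: S = 1366/(4.81)² = 59.04 W m⁻².
The planet radiates to space at T_e = [S(1−α)/(4σ)]^(1/4) = 117.0 K.
The surface balance (absorbed SW + ε·downward IR = σT_s⁴) with T_a⁴ = T_s⁴/2 reduces to T_s = T_e·[2/(2−ε)]^¼ = 136.8 K.

137 K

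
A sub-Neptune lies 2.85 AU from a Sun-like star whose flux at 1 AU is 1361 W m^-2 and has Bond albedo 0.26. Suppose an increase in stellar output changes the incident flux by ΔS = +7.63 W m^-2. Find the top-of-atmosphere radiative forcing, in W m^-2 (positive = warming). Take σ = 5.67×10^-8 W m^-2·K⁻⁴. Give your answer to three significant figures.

1.41 W m^-2

By the inverse-square law, S = 1361/2.85² = 167.6 W m^-2.
ΔF = Δ[S(1−α)]/4 = (1−0.26)·+7.63/4 = 1.412 W m^-2.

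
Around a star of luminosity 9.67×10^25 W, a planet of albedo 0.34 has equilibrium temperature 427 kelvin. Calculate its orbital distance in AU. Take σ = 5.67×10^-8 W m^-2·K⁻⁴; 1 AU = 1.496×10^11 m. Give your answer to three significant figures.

Required flux: S = 4σT⁴/(1−α) = 11420 W m^-2.
S = L/(4πd²) → d = √(L/4πS) = √(9.67×10^25/(4π·11420)) = 2.595×10^10 m = 0.1735 AU.

0.173 AU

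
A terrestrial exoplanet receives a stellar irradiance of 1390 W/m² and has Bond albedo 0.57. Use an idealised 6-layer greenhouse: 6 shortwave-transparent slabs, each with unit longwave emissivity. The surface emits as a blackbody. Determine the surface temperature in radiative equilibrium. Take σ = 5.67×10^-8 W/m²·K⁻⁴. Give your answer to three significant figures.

Top-of-atmosphere balance: σT_e⁴ = S(1−α)/4 = 149.4 W/m² → T_e = 226.6 K.
With N = 6 opaque layers, T_s = (N+1)^(1/4)·T_e = 7^(1/4)·226.6 = 368.5 K.

369 K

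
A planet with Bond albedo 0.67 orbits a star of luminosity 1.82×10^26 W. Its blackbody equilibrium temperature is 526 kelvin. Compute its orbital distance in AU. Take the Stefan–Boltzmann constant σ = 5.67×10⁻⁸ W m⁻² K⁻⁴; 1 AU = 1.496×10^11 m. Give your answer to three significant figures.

The flux needed for this T is 4σT⁴/(1−0.67) = 52610 W m⁻².
Then d = [L/(4πS)]^(1/2) = 1.659×10^10 m, i.e. 0.1109 AU.

0.111 AU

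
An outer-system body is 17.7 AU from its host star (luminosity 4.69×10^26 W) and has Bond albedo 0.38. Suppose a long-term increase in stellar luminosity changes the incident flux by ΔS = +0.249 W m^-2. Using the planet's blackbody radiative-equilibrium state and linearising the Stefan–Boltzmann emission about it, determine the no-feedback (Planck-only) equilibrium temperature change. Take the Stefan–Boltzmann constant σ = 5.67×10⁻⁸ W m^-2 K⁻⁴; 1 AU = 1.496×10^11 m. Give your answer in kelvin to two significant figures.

0.72 K

Orbital distance: d = 17.7 AU = 2.648×10^12 m.
Flux at the orbit: S = L/(4πd²) = 4.69×10^26/(4π·(2.65×10^12)²) = 5.323 W m^-2.
The baseline emission temperature is T_e = 61.76 K.
ΔF = Δ[S(1−α)]/4 = (1−0.38)·+0.249/4 = 0.03859 W m^-2.
Planck response: λ_P = 4σT_e³ = 4·5.67×10⁻⁸·(61.76)³ = 0.05343 W m^-2/K.
ΔT₀ = ΔF/λ_P = 0.03859/0.05343 = 0.722 K.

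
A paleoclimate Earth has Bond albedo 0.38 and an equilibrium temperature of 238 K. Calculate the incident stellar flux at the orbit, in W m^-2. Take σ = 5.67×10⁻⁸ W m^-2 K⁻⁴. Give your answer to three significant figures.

From S(1−α)/4 = σT⁴: S = 4σT⁴/(1−α).
The emitted flux is σT⁴ = 181.9 W m^-2.
S = 4·181.9/0.62 = 1174 W m^-2.

1170 W m^-2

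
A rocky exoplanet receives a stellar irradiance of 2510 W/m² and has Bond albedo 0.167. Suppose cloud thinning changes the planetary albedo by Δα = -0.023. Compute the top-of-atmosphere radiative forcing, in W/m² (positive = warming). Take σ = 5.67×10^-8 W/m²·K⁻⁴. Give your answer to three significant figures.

TOA radiative forcing: ΔF = −S·Δα/4 = −2510·(-0.023)/4 = 14.43 W/m².

14.4 W/m²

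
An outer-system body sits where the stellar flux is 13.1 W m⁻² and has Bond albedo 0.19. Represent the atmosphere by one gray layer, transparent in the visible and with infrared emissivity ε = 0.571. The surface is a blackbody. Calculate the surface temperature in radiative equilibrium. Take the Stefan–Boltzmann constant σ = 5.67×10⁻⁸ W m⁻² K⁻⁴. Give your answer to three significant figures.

90.0 K

At the top of the atmosphere, σT_e⁴ = S(1−α)/4 = 2.653 W m⁻², giving T_e = 82.70 K.
The surface balance (absorbed SW + ε·downward IR = σT_s⁴) with T_a⁴ = T_s⁴/2 reduces to T_s = T_e·[2/(2−ε)]^¼ = 89.96 K.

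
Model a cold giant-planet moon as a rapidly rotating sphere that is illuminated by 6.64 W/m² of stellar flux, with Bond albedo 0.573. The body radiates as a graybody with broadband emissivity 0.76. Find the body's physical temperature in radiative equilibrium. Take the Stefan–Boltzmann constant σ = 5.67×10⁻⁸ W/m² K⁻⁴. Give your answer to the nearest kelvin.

64 K

The planet absorbs (1−α)S over its disc πR² and re-emits over 4πR², so the mean absorbed flux is (1−0.573)·6.640/4 = 0.7088 W/m².
Radiative balance εσT⁴ = 0.7088 gives T = [0.7088/(0.76·σ)]^(1/4) = 63.68 K.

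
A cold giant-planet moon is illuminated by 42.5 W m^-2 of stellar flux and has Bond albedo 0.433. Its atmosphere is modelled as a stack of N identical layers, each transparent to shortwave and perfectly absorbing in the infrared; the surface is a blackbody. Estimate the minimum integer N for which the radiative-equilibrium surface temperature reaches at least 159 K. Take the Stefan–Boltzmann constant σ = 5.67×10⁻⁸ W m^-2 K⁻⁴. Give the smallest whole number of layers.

6

The effective emission temperature is T_e = [S(1−α)/(4σ)]^¼ = 101.5 K.
Need (N+1)T_e⁴ ≥ T_s⁴, i.e. N+1 ≥ (159/101.5)⁴ = 6.015.
So N ≥ 5.015; the smallest integer is N = 6.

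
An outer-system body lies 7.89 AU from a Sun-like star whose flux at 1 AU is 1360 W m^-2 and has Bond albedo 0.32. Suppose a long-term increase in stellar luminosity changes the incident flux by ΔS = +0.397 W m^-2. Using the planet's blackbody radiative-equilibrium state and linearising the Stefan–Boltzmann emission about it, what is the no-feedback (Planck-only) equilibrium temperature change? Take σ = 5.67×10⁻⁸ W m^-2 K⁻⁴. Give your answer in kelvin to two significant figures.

0.41 K

By the inverse-square law, S = 1360/7.89² = 21.85 W m^-2.
Reference equilibrium: T_e = [S(1−α)/(4σ)]^(1/4) = 89.96 K.
Only a fraction (1−α) is absorbed and it's spread over 4πR², so ΔF = (1−α)ΔS/4 = 0.06749 W m^-2.
The Planck feedback parameter is 4σT_e³ = 0.1651 W m^-2/K.
Hence the no-feedback warming is ΔF/(4σT_e³) = 0.409 K.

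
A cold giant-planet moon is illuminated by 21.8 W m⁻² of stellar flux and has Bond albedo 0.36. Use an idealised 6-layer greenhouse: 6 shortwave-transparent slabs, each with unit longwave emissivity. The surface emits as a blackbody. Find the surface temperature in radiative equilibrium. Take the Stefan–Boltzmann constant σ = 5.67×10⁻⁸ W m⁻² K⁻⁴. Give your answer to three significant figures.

Top-of-atmosphere balance: σT_e⁴ = S(1−α)/4 = 3.488 W m⁻² → T_e = 88.56 K.
For an N-layer opaque stack, T_s⁴ = (N+1)T_e⁴, hence T_s = (7)^(1/4)×88.56 K = 144.1 K.

144 kelvin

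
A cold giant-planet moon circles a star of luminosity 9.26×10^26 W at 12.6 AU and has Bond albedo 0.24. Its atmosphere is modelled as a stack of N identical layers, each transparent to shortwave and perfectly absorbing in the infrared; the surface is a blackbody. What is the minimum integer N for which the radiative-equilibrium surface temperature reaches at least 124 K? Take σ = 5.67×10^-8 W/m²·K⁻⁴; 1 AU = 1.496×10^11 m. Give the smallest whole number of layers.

Orbital distance: d = 12.6 AU = 1.885×10^12 m.
Flux at the orbit: S = L/(4πd²) = 9.26×10^26/(4π·(1.88×10^12)²) = 20.74 W/m².
OLR = S(1−α)/4 = 3.940 W/m²; the top layer radiates at T_e = 91.30 K.
Since T_s⁴ = (N+1)T_e⁴, we need N ≥ (T_s/T_e)⁴ − 1 = 2.402.
So N ≥ 2.402; the smallest integer is N = 3.

3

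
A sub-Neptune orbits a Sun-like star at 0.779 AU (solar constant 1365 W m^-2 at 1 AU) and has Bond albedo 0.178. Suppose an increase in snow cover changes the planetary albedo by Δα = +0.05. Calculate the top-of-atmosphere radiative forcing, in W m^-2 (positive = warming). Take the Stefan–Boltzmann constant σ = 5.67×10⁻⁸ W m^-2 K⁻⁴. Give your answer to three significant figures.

By the inverse-square law, S = 1365/0.779² = 2249 W m^-2.
The change in absorbed flux is Δ[S(1−α)/4] = −SΔα/4 = -28.12 W m^-2.

-28.1 W m^-2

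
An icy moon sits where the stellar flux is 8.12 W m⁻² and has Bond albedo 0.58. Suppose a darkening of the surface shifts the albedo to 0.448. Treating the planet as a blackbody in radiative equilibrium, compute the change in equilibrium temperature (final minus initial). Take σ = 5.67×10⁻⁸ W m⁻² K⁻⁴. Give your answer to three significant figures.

Before: T₁ = [8.120·0.42/(4σ)]^(1/4) = 62.27 K.
Final:   T₂ = [S(1−0.448)/(4σ)]^(1/4) = 66.67 K.
Change: 66.67 − 62.27 = 4.403 K.

4.40 K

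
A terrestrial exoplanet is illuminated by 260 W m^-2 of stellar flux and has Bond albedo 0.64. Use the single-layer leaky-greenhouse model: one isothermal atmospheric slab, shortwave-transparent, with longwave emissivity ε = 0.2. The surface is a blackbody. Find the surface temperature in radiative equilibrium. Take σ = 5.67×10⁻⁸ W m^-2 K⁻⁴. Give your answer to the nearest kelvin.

Effective emission temperature (TOA balance): σT_e⁴ = S(1−α)/4 = 23.40 W m^-2 → T_e = 142.5 K.
Surface balance with a leaky layer gives σT_s⁴ = σT_e⁴·2/(2−ε), so T_s = T_e·[2/(2−0.2)]^(1/4) = 146.3 K.

146 K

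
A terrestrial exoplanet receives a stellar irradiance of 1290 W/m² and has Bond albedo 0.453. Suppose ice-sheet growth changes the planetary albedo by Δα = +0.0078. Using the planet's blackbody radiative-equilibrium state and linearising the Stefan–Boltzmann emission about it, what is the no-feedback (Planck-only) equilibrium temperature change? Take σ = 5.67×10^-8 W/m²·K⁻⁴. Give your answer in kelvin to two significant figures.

-0.84 K

Unperturbed T_e = [1290·(1−0.453)/(4σ)]^¼ = 236.2 K.
TOA radiative forcing: ΔF = −S·Δα/4 = −1290·(+0.0078)/4 = -2.515 W/m².
Planck response: λ_P = 4σT_e³ = 4·5.67×10⁻⁸·(236.2)³ = 2.988 W/m²/K.
Hence the no-feedback warming is ΔF/(4σT_e³) = -0.842 K.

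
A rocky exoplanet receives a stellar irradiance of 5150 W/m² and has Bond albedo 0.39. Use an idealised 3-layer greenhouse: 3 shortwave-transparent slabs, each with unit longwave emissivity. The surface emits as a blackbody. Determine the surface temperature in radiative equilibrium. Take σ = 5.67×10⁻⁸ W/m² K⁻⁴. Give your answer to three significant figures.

The effective emission temperature is T_e = [S(1−α)/(4σ)]^¼ = 343.1 K.
Layer-by-layer balance gives σT_s⁴ = (N+1)σT_e⁴, so T_s = 4^¼·343.1 = 485.2 K.

485 kelvin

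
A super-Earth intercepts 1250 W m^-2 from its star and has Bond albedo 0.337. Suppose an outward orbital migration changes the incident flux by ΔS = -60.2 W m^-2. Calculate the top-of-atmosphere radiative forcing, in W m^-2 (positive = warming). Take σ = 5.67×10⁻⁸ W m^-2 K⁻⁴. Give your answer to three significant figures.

-9.98 W m^-2

TOA radiative forcing: ΔF = (1−α)ΔS/4 = 0.663·(-60.2)/4 = -9.978 W m^-2.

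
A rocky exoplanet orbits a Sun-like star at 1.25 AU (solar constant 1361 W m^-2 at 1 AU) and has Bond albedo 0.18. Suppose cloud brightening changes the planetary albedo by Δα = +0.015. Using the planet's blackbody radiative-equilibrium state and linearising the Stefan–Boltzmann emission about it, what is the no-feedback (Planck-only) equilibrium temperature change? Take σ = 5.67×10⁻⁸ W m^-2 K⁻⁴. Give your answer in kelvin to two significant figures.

By the inverse-square law, S = 1361/1.25² = 871.0 W m^-2.
Unperturbed T_e = [871.0·(1−0.18)/(4σ)]^¼ = 236.9 K.
The change in absorbed flux is Δ[S(1−α)/4] = −SΔα/4 = -3.266 W m^-2.
The Planck feedback parameter is 4σT_e³ = 3.015 W m^-2/K.
ΔT₀ = ΔF/λ_P = -3.266/3.015 = -1.08 K.

-1.1 kelvin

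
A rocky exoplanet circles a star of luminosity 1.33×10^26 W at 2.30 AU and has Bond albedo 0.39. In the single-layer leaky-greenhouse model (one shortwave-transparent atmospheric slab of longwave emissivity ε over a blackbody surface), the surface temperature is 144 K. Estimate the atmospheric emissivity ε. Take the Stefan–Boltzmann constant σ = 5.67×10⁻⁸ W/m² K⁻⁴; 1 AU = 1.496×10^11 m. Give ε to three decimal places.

0.882

Orbital distance: d = 2.30 AU = 3.441×10^11 m.
Spreading L over a sphere of radius d: S = 1.33×10^26/(4π·3.44×10^11²) = 89.40 W/m².
First, T_e = [89.40·(1−0.39)/(4σ)]^(1/4) = 124.5 K.
Inverting T_s⁴ = 2T_e⁴/(2−ε): (T_e/T_s)⁴ = 0.5592, so ε = 2(1 − 0.5592) = 0.8816.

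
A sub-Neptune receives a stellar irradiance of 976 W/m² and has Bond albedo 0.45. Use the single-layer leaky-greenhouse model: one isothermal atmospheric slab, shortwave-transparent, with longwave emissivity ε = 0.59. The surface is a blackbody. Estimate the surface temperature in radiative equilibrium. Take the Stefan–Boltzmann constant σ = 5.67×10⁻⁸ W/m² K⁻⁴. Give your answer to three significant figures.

Effective emission temperature (TOA balance): σT_e⁴ = S(1−α)/4 = 134.2 W/m² → T_e = 220.6 K.
For a single slab of emissivity ε, T_s⁴ = 2T_e⁴/(2−ε); thus T_s = 220.6·(1.418)^(1/4) = 240.7 K.

241 K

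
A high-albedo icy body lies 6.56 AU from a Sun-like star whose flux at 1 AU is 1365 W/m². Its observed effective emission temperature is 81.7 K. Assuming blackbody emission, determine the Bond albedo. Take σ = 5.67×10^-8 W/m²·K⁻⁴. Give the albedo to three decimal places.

Irradiance scales as 1/d², so S = 1365 W/m² × (1/6.56)² = 31.72 W/m².
From σT⁴ = S(1−α)/4 we invert for α: 1−α = 4σT⁴/S.
σT⁴ = 2.526 W/m², so 4σT⁴ = 10.10 W/m².
Hence α = 1 − 10.10/31.72 = 0.6814.

0.681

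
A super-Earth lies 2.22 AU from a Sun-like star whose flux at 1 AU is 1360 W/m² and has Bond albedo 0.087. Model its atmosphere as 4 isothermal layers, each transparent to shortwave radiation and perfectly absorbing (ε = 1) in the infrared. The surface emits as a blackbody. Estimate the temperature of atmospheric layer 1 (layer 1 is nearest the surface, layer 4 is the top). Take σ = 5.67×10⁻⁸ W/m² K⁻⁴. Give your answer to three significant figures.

258 kelvin

Flux at the orbit: S = 1360/(2.22)² = 276.0 W/m².
The effective emission temperature is T_e = [S(1−α)/(4σ)]^¼ = 182.6 K.
Each opaque layer satisfies 2T_j⁴ = T_{j−1}⁴ + T_{j+1}⁴, giving T_k⁴ = (N+1−k)T_e⁴.
T_1 = (4)^(1/4)·182.6 = 258.2 K.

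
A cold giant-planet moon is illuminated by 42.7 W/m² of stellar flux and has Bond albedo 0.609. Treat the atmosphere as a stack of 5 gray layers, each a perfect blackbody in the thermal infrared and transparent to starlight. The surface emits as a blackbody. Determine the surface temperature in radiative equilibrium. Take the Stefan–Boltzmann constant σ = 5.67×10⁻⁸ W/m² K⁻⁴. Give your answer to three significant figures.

The effective emission temperature is T_e = [S(1−α)/(4σ)]^¼ = 92.63 K.
For an N-layer opaque stack, T_s⁴ = (N+1)T_e⁴, hence T_s = (6)^(1/4)×92.63 K = 145.0 K.

145 K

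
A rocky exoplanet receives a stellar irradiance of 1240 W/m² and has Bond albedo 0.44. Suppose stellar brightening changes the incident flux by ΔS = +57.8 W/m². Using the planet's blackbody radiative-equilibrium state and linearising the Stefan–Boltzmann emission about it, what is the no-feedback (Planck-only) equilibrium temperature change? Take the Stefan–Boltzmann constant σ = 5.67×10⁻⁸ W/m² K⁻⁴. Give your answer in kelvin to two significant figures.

Reference equilibrium: T_e = [S(1−α)/(4σ)]^(1/4) = 235.2 K.
ΔF = Δ[S(1−α)]/4 = (1−0.44)·+57.8/4 = 8.092 W/m².
Linearising σT⁴ gives d(σT⁴)/dT = 4σT_e³ = 2.952 W/m² per K.
So ΔT₀ = 8.092/2.952 = 2.74 K.

2.7 K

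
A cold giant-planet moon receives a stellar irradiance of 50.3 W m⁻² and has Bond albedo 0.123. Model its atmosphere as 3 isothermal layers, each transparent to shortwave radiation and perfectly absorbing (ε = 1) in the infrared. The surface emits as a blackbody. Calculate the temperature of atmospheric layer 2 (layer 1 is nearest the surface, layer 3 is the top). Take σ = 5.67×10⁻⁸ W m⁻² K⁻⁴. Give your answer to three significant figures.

Top-of-atmosphere balance: σT_e⁴ = S(1−α)/4 = 11.03 W m⁻² → T_e = 118.1 K.
In the N-layer model, layer k (counted from the surface) has T_k = (N+1−k)^(1/4)·T_e.
T_2 = (2)^(1/4)·118.1 = 140.4 K.

140 K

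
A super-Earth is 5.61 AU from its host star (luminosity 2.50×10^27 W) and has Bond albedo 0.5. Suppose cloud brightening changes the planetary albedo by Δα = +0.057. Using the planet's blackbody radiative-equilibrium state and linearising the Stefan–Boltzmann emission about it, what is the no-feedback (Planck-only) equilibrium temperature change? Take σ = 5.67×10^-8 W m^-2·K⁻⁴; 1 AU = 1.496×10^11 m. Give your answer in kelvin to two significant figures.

-4.5 kelvin

d = 5.61 × 1.496×10^11 m = 8.393×10^11 m.
S = L/(4πd²) = 282.4 W m^-2.
Unperturbed T_e = [282.4·(1−0.5)/(4σ)]^¼ = 158.0 K.
ΔF = −(S/4)Δα = −(282.4/4)×(+0.057) = -4.025 W m^-2.
Linearising σT⁴ gives d(σT⁴)/dT = 4σT_e³ = 0.8940 W m^-2 per K.
Hence the no-feedback warming is ΔF/(4σT_e³) = -4.50 K.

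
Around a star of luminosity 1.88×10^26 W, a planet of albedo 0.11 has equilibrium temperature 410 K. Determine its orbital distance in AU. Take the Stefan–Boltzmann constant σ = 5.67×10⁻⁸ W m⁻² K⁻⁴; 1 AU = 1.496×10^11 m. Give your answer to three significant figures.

0.305 AU

Required flux: S = 4σT⁴/(1−α) = 7201 W m⁻².
Then d = [L/(4πS)]^(1/2) = 4.558×10^10 m, i.e. 0.3047 AU.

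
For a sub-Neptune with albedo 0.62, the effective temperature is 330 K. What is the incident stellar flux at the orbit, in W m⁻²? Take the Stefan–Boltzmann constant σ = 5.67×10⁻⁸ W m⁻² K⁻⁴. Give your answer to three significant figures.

From S(1−α)/4 = σT⁴: S = 4σT⁴/(1−α).
The emitted flux is σT⁴ = 672.4 W m⁻².
So S = 4×672.4/(1−0.62) = 7078 W m⁻².

7080 W m⁻²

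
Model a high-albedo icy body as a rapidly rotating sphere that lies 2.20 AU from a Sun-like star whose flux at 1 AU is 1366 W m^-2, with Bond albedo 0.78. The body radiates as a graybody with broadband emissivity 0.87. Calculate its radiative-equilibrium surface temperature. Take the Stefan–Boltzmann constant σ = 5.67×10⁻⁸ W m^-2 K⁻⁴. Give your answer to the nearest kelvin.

Flux at the orbit: S = 1366/(2.20)² = 282.2 W m^-2.
Averaging over the sphere, the absorbed flux is S(1−α)/4 = 15.52 W m^-2.
Equating to εσT⁴ with ε = 0.87: T = (15.52/0.87σ)^(1/4) = 133.2 K.

133 kelvin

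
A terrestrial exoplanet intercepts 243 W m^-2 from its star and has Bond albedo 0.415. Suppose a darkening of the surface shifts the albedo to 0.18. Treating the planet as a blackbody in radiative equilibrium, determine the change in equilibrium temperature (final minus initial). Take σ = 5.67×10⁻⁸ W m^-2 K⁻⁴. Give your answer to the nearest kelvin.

14 K

Before: T₁ = [243.0·0.585/(4σ)]^(1/4) = 158.2 K.
After:  T₂ = [243.0·0.82/(4σ)]^(1/4) = 172.2 K.
ΔT = T₂ − T₁ = 13.94 K.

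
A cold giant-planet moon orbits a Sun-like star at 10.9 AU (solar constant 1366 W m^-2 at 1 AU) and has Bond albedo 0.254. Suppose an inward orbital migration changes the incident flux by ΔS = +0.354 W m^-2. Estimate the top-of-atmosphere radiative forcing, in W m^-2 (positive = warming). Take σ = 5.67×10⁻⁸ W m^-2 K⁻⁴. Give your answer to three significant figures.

By the inverse-square law, S = 1366/10.9² = 11.50 W m^-2.
ΔF = Δ[S(1−α)]/4 = (1−0.254)·+0.354/4 = 0.06602 W m^-2.

0.0660 W m^-2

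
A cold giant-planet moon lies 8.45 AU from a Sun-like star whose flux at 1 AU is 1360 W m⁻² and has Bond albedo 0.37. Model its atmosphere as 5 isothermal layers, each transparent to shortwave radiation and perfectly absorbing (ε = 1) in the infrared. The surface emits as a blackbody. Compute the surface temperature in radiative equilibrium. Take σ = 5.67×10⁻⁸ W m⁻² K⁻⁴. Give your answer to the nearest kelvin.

133 K

By the inverse-square law, S = 1360/8.45² = 19.05 W m⁻².
OLR = S(1−α)/4 = 3.000 W m⁻²; the top layer radiates at T_e = 85.29 K.
For an N-layer opaque stack, T_s⁴ = (N+1)T_e⁴, hence T_s = (6)^(1/4)×85.29 K = 133.5 K.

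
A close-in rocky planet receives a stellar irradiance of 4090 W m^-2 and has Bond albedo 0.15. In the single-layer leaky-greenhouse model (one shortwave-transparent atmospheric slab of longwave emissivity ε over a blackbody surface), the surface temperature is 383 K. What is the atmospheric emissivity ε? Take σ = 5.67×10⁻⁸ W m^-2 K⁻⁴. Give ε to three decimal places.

0.575

First, T_e = [4090·(1−0.15)/(4σ)]^(1/4) = 351.9 K.
Inverting T_s⁴ = 2T_e⁴/(2−ε): (T_e/T_s)⁴ = 0.7124, so ε = 2(1 − 0.7124) = 0.5753.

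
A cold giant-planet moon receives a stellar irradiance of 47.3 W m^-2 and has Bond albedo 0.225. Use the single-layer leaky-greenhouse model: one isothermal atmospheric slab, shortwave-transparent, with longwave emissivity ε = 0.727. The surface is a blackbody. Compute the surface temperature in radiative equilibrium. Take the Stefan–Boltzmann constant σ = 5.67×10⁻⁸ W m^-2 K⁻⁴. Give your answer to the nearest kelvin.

126 kelvin

The planet radiates to space at T_e = [S(1−α)/(4σ)]^(1/4) = 112.8 K.
Surface balance with a leaky layer gives σT_s⁴ = σT_e⁴·2/(2−ε), so T_s = T_e·[2/(2−0.727)]^(1/4) = 126.2 K.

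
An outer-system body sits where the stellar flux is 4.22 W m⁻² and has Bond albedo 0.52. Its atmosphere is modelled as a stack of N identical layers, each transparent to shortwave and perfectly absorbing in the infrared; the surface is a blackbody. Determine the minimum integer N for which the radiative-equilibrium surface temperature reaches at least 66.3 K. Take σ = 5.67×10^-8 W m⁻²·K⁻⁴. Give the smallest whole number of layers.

2

Top-of-atmosphere balance: σT_e⁴ = S(1−α)/4 = 0.5064 W m⁻² → T_e = 54.67 K.
T_s = (N+1)^(1/4)·T_e ≥ 66.3 K requires N+1 ≥ (T_s/T_e)⁴ = (66.3/54.67)⁴ = 2.163.
Rounding up, N = 2.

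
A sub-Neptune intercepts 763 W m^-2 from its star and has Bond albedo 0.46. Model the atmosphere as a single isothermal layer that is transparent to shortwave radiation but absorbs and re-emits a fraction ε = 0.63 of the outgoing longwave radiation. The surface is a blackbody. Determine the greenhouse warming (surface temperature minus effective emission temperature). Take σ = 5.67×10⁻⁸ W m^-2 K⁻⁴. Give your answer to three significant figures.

Effective emission temperature (TOA balance): σT_e⁴ = S(1−α)/4 = 103.0 W m^-2 → T_e = 206.5 K.
Surface balance with a leaky layer gives σT_s⁴ = σT_e⁴·2/(2−ε), so T_s = T_e·[2/(2−0.63)]^(1/4) = 226.9 K.
Greenhouse warming: T_s − T_e = 20.48 K.

20.5 kelvin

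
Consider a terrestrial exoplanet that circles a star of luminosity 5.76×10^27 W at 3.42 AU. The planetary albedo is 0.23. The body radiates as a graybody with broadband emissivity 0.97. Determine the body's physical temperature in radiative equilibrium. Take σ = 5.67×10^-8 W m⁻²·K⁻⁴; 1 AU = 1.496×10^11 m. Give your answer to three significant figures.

d = 3.42 × 1.496×10^11 m = 5.116×10^11 m.
Flux at the orbit: S = L/(4πd²) = 5.76×10^27/(4π·(5.12×10^11)²) = 1751 W m⁻².
The planet absorbs (1−α)S over its disc πR² and re-emits over 4πR², so the mean absorbed flux is (1−0.23)·1751/4 = 337.1 W m⁻².
Radiative balance εσT⁴ = 337.1 gives T = [337.1/(0.97·σ)]^(1/4) = 279.8 K.

280 K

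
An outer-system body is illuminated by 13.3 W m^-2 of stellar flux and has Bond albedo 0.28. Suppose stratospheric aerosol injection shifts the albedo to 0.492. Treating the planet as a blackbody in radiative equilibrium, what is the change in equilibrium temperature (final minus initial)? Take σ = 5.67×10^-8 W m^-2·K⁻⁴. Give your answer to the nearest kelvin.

-7 K

Before: T₁ = [13.30·0.72/(4σ)]^(1/4) = 80.61 K.
Final:   T₂ = [S(1−0.492)/(4σ)]^(1/4) = 73.88 K.
ΔT = T₂ − T₁ = -6.731 K.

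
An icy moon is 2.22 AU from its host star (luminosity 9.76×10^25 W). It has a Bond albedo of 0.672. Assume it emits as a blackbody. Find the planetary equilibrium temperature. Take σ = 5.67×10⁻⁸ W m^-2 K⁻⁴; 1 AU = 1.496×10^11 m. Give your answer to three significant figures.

d = 2.22 × 1.496×10^11 m = 3.321×10^11 m.
Flux at the orbit: S = L/(4πd²) = 9.76×10^25/(4π·(3.32×10^11)²) = 70.42 W m^-2.
The planet absorbs (1−α)S over its disc πR² and re-emits over 4πR², so the mean absorbed flux is (1−0.672)·70.42/4 = 5.774 W m^-2.
In equilibrium σT⁴ equals this, so T = 100.5 K.

100 K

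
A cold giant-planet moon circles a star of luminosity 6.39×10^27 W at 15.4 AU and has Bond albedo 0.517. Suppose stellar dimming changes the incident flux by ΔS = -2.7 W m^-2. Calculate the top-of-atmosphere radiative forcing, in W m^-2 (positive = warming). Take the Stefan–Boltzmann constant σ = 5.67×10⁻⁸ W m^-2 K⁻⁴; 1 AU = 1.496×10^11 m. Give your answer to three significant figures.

-0.326 W m^-2

Orbital distance: d = 15.4 AU = 2.304×10^12 m.
Spreading L over a sphere of radius d: S = 6.39×10^27/(4π·2.30×10^12²) = 95.80 W m^-2.
Only a fraction (1−α) is absorbed and it's spread over 4πR², so ΔF = (1−α)ΔS/4 = -0.3260 W m^-2.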